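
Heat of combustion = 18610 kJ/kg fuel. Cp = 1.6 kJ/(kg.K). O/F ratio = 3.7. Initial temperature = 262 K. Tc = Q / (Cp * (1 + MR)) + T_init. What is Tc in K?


Tc = 18610 / (1.6 * (1 + 3.7)) + 262 = 2737 K

2737 K


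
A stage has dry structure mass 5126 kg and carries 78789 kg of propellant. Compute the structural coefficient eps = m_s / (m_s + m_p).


eps = 5126 / (5126 + 78789) = 0.0611

0.0611


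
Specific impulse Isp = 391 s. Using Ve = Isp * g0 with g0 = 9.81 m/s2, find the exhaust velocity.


Ve = Isp * g0 = 391 * 9.81 = 3835.7 m/s

3835.7 m/s


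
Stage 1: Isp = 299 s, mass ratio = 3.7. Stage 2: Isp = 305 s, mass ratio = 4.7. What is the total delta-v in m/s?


dV1 = 299 * 9.81 * ln(3.7) = 3837.6 m/s
dV2 = 305 * 9.81 * ln(4.7) = 4630.4 m/s
Total dV = 3837.6 + 4630.4 = 8468.0 m/s ~ 8468 m/s

8468 m/s


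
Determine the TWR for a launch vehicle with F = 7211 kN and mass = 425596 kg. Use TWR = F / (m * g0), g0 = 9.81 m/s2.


TWR = 7211000 / (425596 * 9.81) = 1.73

1.73


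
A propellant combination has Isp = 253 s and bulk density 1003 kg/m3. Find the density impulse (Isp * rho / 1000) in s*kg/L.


rho*Isp = 253 * 1003 / 1000 = 254 s*kg/L

254 s*kg/L


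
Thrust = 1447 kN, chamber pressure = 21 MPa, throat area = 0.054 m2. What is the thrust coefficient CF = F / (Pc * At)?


CF = 1447000 / (21e6 * 0.054) = 1.28

1.28


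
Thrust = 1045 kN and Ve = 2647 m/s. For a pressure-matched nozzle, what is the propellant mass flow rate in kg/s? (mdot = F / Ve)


mdot = F / Ve = 1045000 / 2647 = 394.8 kg/s

394.8 kg/s


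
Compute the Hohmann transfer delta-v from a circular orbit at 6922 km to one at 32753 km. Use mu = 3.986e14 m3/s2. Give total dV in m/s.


V1 = sqrt(mu/r1) = 7588.45 m/s
dV1 = V1*(sqrt(2*r2/(r1+r2)) - 1) = 2162.23 m/s
V2 = sqrt(mu/r2) = 3488.54 m/s
dV2 = V2*(1 - sqrt(2*r1/(r1+r2))) = 1427.83 m/s
Total dV = 3590 m/s

3590 m/s


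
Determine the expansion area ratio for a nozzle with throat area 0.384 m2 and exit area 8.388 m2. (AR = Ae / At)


AR = 8.388 / 0.384 = 21.8

21.8


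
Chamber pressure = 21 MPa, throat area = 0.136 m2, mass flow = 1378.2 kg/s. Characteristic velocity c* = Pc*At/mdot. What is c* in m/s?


c* = 21e6 * 0.136 / 1378.2 = 2072 m/s

2072 m/s


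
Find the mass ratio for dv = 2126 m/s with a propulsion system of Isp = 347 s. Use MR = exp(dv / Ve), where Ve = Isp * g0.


Ve = 347 * 9.81 = 3404.07 m/s
MR = exp(2126 / 3404.07) = 1.867

1.867


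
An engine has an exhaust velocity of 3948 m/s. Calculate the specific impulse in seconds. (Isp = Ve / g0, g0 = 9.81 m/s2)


Isp = Ve / g0 = 3948 / 9.81 = 402.4 s

402.4 s


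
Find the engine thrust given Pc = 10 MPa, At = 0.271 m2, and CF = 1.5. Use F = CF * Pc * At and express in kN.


F = 1.5 * 10e6 * 0.271 = 4.0650e+06 N = 4065.0 kN

4065.0 kN


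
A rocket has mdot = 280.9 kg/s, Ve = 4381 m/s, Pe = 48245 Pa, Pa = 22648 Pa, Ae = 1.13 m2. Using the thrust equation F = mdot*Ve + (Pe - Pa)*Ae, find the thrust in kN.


F = 280.9 * 4381 + (48245 - 22648) * 1.13 = 1.2595e+06 N = 1259.5 kN

1259.5 kN


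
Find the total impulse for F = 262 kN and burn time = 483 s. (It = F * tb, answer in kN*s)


It = 262 * 483 = 126546 kN*s

126546 kN*s


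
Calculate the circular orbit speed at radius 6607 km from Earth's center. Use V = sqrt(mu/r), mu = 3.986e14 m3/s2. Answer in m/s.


V = sqrt(3.986e14 / 6607000) = 7767 m/s

7767 m/s


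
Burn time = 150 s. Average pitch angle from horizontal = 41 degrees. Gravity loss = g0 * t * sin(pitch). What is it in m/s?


GL = 9.81 * 150 * sin(41 deg) = 965 m/s

965 m/s


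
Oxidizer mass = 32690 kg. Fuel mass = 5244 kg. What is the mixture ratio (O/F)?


MR = 32690 / 5244 = 6.23

6.23


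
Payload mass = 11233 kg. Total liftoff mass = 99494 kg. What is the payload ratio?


PR = 11233 / 99494 = 0.1129

0.1129


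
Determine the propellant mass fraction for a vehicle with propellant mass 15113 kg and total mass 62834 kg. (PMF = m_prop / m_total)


PMF = 15113 / 62834 = 0.241

0.241


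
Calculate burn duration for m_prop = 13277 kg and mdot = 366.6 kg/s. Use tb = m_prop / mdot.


tb = 13277 / 366.6 = 36.2 s

36.2 s


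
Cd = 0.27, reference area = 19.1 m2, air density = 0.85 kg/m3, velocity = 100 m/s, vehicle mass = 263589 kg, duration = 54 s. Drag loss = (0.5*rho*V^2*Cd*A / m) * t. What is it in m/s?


D = 0.5 * 0.85 * 100^2 * 0.27 * 19.1 = 21917.25 N
a = 21917.25 / 263589 = 0.0831 m/s2
dV = 0.0831 * 54 = 4.5 m/s

4.5 m/s


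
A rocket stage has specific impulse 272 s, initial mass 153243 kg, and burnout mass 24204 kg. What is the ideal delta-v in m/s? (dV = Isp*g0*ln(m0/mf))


Ve = 272 * 9.81 = 2668.32 m/s
dV = 2668.32 * ln(153243/24204) = 4924 m/s

4924 m/s


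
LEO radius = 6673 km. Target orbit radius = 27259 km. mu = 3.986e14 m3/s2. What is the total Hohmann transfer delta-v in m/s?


V1 = sqrt(mu/r1) = 7728.73 m/s
dV1 = V1*(sqrt(2*r2/(r1+r2)) - 1) = 2067.82 m/s
V2 = sqrt(mu/r2) = 3823.96 m/s
dV2 = V2*(1 - sqrt(2*r1/(r1+r2))) = 1425.77 m/s
Total dV = 3494 m/s

3494 m/s


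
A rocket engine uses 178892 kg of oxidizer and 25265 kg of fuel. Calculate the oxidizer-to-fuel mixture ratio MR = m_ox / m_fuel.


MR = 178892 / 25265 = 7.08

7.08


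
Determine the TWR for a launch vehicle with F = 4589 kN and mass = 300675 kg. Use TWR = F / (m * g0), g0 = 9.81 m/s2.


TWR = 4589000 / (300675 * 9.81) = 1.56

1.56


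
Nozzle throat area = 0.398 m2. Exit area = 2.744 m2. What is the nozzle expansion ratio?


AR = 2.744 / 0.398 = 6.9

6.9


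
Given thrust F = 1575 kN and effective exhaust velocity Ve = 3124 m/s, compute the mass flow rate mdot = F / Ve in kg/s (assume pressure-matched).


mdot = F / Ve = 1575000 / 3124 = 504.2 kg/s

504.2 kg/s


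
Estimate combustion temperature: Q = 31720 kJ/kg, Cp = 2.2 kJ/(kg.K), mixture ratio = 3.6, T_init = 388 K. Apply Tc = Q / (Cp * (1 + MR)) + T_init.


Tc = 31720 / (2.2 * (1 + 3.6)) + 388 = 3522 K

3522 K


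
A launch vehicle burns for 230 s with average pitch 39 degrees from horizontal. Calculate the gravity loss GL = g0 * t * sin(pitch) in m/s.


GL = 9.81 * 230 * sin(39 deg) = 1420 m/s

1420 m/s


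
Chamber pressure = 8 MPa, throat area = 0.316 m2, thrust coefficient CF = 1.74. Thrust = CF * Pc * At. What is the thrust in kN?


F = 1.74 * 8e6 * 0.316 = 4.3987e+06 N = 4398.7 kN

4398.7 kN


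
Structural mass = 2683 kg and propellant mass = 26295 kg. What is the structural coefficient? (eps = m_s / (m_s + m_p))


eps = 2683 / (2683 + 26295) = 0.0926

0.0926


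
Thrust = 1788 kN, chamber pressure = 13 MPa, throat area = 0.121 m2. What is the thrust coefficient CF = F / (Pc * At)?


CF = 1788000 / (13e6 * 0.121) = 1.14

1.14


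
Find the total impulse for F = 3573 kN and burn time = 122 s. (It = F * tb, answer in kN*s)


It = 3573 * 122 = 435906 kN*s

435906 kN*s


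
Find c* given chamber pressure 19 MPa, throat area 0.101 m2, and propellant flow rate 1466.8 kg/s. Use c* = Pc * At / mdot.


c* = 19e6 * 0.101 / 1466.8 = 1308 m/s

1308 m/s


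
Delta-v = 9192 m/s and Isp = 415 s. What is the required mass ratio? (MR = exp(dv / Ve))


Ve = 415 * 9.81 = 4071.15 m/s
MR = exp(9192 / 4071.15) = 9.562

9.562


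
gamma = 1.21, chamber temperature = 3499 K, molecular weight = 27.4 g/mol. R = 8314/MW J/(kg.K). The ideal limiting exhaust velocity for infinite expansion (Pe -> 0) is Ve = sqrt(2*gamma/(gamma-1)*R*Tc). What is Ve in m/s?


R = 8314 / 27.4 = 303.43 J/(kg.K)
Ve = sqrt(2 * 1.21 / (1.21 - 1) * 303.43 * 3499) = 3498 m/s

3498 m/s


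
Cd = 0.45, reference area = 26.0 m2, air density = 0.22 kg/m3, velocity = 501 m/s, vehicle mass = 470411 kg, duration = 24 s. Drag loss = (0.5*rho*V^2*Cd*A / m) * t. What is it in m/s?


D = 0.5 * 0.22 * 501^2 * 0.45 * 26.0 = 323038.29 N
a = 323038.29 / 470411 = 0.6867 m/s2
dV = 0.6867 * 24 = 16.5 m/s

16.5 m/s


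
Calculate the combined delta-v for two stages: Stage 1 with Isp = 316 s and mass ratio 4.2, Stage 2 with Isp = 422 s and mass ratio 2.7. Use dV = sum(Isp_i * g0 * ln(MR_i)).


dV1 = 316 * 9.81 * ln(4.2) = 4448.7 m/s
dV2 = 422 * 9.81 * ln(2.7) = 4111.9 m/s
Total dV = 4448.7 + 4111.9 = 8560.6 m/s ~ 8561 m/s

8561 m/s


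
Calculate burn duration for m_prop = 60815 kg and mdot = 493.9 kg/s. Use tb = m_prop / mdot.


tb = 60815 / 493.9 = 123.1 s

123.1 s


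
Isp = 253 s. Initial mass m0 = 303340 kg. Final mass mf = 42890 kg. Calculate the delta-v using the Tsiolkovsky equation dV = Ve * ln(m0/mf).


Ve = 253 * 9.81 = 2481.93 m/s
dV = 2481.93 * ln(303340/42890) = 4855 m/s

4855 m/s


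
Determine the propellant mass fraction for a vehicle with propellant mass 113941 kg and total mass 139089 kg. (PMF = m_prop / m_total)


PMF = 113941 / 139089 = 0.819

0.819


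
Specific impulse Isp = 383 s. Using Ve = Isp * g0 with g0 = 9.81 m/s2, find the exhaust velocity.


Ve = Isp * g0 = 383 * 9.81 = 3757.2 m/s

3757.2 m/s


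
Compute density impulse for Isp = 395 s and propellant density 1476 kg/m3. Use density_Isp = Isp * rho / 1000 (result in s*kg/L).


rho*Isp = 395 * 1476 / 1000 = 583 s*kg/L

583 s*kg/L


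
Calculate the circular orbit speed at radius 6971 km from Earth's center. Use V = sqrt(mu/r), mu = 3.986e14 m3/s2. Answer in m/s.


V = sqrt(3.986e14 / 6971000) = 7562 m/s

7562 m/s


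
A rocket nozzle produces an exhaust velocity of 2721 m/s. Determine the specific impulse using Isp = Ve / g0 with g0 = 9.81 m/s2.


Isp = Ve / g0 = 2721 / 9.81 = 277.4 s

277.4 s


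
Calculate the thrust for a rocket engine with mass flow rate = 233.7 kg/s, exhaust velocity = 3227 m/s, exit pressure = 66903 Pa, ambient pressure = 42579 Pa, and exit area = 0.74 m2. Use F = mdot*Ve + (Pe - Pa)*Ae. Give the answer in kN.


F = 233.7 * 3227 + (66903 - 42579) * 0.74 = 772150.0 N = 772.1 kN

772.1 kN


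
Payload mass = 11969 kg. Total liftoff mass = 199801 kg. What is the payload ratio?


PR = 11969 / 199801 = 0.0599

0.0599


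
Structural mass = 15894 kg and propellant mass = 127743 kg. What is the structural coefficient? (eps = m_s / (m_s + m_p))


eps = 15894 / (15894 + 127743) = 0.1107

0.1107


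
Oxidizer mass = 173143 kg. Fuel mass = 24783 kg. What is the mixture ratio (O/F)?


MR = 173143 / 24783 = 6.99

6.99


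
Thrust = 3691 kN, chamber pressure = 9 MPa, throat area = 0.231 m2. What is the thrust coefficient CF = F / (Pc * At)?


CF = 3691000 / (9e6 * 0.231) = 1.78

1.78


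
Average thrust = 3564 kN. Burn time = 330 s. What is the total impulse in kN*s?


It = 3564 * 330 = 1176120 kN*s

1176120 kN*s


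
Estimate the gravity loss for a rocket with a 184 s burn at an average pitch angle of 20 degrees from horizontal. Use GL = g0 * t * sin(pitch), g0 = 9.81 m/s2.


GL = 9.81 * 184 * sin(20 deg) = 617 m/s

617 m/s


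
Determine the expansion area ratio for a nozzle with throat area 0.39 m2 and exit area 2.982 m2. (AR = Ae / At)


AR = 2.982 / 0.39 = 7.6

7.6


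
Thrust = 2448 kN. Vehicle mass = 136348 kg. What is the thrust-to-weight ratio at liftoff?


TWR = 2448000 / (136348 * 9.81) = 1.83

1.83


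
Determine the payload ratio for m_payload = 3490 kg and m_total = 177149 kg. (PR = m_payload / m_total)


PR = 3490 / 177149 = 0.0197

0.0197


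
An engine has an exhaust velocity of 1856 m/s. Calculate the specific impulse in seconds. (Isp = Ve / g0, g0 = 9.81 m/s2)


Isp = Ve / g0 = 1856 / 9.81 = 189.2 s

189.2 s


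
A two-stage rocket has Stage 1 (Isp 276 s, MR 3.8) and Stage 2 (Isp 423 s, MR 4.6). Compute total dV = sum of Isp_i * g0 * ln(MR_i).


dV1 = 276 * 9.81 * ln(3.8) = 3614.6 m/s
dV2 = 423 * 9.81 * ln(4.6) = 6332.6 m/s
Total dV = 3614.6 + 6332.6 = 9947.2 m/s ~ 9947 m/s

9947 m/s


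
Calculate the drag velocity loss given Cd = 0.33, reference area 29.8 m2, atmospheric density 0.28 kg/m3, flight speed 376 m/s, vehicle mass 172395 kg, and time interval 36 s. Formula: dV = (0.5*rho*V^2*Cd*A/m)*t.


D = 0.5 * 0.28 * 376^2 * 0.33 * 29.8 = 194640.82 N
a = 194640.82 / 172395 = 1.129 m/s2
dV = 1.129 * 36 = 40.6 m/s

40.6 m/s


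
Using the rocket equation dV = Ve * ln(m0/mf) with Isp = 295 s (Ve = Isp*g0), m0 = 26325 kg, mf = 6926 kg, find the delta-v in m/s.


Ve = 295 * 9.81 = 2893.95 m/s
dV = 2893.95 * ln(26325/6926) = 3864 m/s

3864 m/s


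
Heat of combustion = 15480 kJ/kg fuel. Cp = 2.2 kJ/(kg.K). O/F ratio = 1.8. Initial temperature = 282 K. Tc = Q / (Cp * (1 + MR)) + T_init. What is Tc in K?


Tc = 15480 / (2.2 * (1 + 1.8)) + 282 = 2795 K

2795 K


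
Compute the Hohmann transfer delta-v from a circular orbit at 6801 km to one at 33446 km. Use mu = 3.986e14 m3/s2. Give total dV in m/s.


V1 = sqrt(mu/r1) = 7655.65 m/s
dV1 = V1*(sqrt(2*r2/(r1+r2)) - 1) = 2214.02 m/s
V2 = sqrt(mu/r2) = 3452.2 m/s
dV2 = V2*(1 - sqrt(2*r1/(r1+r2))) = 1445.28 m/s
Total dV = 3659 m/s

3659 m/s


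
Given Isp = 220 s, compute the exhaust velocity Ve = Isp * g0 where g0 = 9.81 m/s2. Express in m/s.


Ve = Isp * g0 = 220 * 9.81 = 2158.2 m/s

2158.2 m/s


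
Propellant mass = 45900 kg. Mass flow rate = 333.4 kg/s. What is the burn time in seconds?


tb = 45900 / 333.4 = 137.7 s

137.7 s


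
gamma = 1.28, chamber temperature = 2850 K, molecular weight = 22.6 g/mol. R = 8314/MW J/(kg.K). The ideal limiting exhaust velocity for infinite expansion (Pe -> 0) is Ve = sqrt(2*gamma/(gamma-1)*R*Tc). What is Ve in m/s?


R = 8314 / 22.6 = 367.88 J/(kg.K)
Ve = sqrt(2 * 1.28 / (1.28 - 1) * 367.88 * 2850) = 3096 m/s

3096 m/s


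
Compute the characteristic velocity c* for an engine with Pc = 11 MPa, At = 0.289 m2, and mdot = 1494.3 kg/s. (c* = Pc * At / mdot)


c* = 11e6 * 0.289 / 1494.3 = 2127 m/s

2127 m/s


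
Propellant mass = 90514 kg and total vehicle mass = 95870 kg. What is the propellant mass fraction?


PMF = 90514 / 95870 = 0.944

0.944


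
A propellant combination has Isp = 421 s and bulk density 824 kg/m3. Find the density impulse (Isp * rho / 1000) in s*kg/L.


rho*Isp = 421 * 824 / 1000 = 347 s*kg/L

347 s*kg/L


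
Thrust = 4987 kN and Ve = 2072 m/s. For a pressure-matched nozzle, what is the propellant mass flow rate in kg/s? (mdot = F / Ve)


mdot = F / Ve = 4987000 / 2072 = 2406.9 kg/s

2406.9 kg/s


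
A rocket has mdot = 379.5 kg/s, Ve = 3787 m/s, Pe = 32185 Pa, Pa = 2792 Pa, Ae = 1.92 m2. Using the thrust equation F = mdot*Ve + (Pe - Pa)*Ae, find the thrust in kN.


F = 379.5 * 3787 + (32185 - 2792) * 1.92 = 1.4936e+06 N = 1493.6 kN

1493.6 kN


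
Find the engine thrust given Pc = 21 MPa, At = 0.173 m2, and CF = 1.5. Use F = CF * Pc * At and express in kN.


F = 1.5 * 21e6 * 0.173 = 5.4495e+06 N = 5449.5 kN

5449.5 kN


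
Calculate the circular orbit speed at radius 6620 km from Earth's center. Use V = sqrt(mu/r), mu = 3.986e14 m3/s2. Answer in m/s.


V = sqrt(3.986e14 / 6620000) = 7760 m/s

7760 m/s


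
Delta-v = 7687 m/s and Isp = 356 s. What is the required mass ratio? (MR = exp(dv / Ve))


Ve = 356 * 9.81 = 3492.36 m/s
MR = exp(7687 / 3492.36) = 9.035

9.035


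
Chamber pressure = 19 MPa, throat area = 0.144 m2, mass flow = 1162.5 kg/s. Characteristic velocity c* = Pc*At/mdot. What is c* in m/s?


c* = 19e6 * 0.144 / 1162.5 = 2354 m/s

2354 m/s


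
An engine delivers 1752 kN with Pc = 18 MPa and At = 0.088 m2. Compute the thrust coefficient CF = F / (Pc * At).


CF = 1752000 / (18e6 * 0.088) = 1.11

1.11


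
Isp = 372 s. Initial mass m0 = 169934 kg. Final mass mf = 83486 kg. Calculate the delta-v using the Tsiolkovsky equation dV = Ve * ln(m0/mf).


Ve = 372 * 9.81 = 3649.32 m/s
dV = 3649.32 * ln(169934/83486) = 2594 m/s

2594 m/s


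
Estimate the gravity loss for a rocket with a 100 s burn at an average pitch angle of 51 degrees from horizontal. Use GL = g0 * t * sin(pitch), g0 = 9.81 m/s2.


GL = 9.81 * 100 * sin(51 deg) = 762 m/s

762 m/s


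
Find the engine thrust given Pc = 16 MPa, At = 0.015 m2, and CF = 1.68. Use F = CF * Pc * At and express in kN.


F = 1.68 * 16e6 * 0.015 = 403200.0 N = 403.2 kN

403.2 kN


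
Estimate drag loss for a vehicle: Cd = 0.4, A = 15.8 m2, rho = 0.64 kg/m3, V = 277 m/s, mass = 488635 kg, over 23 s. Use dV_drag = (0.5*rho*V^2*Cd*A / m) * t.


D = 0.5 * 0.64 * 277^2 * 0.4 * 15.8 = 155176.73 N
a = 155176.73 / 488635 = 0.3176 m/s2
dV = 0.3176 * 23 = 7.3 m/s

7.3 m/s


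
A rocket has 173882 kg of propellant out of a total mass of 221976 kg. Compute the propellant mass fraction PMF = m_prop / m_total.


PMF = 173882 / 221976 = 0.783

0.783


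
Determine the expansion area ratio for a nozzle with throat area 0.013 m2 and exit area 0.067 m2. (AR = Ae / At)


AR = 0.067 / 0.013 = 5.2

5.2


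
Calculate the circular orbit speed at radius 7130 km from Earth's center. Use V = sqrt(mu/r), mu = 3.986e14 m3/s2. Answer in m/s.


V = sqrt(3.986e14 / 7130000) = 7477 m/s

7477 m/s


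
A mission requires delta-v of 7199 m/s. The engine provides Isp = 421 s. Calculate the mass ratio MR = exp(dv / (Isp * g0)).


Ve = 421 * 9.81 = 4130.01 m/s
MR = exp(7199 / 4130.01) = 5.715

5.715


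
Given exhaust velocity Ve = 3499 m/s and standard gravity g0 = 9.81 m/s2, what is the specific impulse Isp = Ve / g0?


Isp = Ve / g0 = 3499 / 9.81 = 356.7 s

356.7 s


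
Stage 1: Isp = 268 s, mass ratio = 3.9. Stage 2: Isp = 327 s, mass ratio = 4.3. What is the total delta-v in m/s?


dV1 = 268 * 9.81 * ln(3.9) = 3578.1 m/s
dV2 = 327 * 9.81 * ln(4.3) = 4679.0 m/s
Total dV = 3578.1 + 4679.0 = 8257.1 m/s ~ 8257 m/s

8257 m/s


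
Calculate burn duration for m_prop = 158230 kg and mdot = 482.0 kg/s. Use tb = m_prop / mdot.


tb = 158230 / 482.0 = 328.3 s

328.3 s


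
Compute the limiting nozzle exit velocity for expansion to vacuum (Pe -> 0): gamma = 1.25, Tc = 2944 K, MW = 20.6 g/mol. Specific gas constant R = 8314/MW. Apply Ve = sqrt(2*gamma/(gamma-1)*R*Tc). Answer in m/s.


R = 8314 / 20.6 = 403.59 J/(kg.K)
Ve = sqrt(2 * 1.25 / (1.25 - 1) * 403.59 * 2944) = 3447 m/s

3447 m/s


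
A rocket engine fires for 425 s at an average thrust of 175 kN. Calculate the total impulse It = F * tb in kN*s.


It = 175 * 425 = 74375 kN*s

74375 kN*s


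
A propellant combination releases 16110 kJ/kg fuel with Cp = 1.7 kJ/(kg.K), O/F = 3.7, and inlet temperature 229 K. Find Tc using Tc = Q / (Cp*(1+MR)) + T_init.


Tc = 16110 / (1.7 * (1 + 3.7)) + 229 = 2245 K

2245 K


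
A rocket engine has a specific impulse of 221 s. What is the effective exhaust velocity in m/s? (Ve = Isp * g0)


Ve = Isp * g0 = 221 * 9.81 = 2168.0 m/s

2168.0 m/s


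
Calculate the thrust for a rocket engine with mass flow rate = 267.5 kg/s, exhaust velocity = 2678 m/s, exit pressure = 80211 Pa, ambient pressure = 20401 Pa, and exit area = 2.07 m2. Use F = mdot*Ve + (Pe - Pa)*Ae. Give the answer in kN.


F = 267.5 * 2678 + (80211 - 20401) * 2.07 = 840172.0 N = 840.2 kN

840.2 kN


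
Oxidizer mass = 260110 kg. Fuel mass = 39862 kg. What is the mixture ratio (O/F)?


MR = 260110 / 39862 = 6.53

6.53


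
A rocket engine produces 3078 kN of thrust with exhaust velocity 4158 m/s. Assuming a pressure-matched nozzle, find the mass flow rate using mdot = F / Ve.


mdot = F / Ve = 3078000 / 4158 = 740.3 kg/s

740.3 kg/s


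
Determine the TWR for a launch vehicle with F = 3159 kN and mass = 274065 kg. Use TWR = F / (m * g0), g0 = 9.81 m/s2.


TWR = 3159000 / (274065 * 9.81) = 1.17

1.17


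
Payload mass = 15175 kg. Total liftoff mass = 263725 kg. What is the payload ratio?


PR = 15175 / 263725 = 0.0575

0.0575


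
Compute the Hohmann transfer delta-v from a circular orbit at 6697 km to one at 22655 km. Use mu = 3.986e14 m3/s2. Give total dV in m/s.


V1 = sqrt(mu/r1) = 7714.87 m/s
dV1 = V1*(sqrt(2*r2/(r1+r2)) - 1) = 1870.45 m/s
V2 = sqrt(mu/r2) = 4194.56 m/s
dV2 = V2*(1 - sqrt(2*r1/(r1+r2))) = 1361.06 m/s
Total dV = 3232 m/s

3232 m/s


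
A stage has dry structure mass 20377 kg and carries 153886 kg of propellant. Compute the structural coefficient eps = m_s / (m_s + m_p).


eps = 20377 / (20377 + 153886) = 0.1169

0.1169


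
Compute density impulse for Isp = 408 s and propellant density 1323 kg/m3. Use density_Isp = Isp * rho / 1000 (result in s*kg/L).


rho*Isp = 408 * 1323 / 1000 = 540 s*kg/L

540 s*kg/L


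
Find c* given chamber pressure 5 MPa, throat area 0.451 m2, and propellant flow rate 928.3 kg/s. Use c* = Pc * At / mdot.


c* = 5e6 * 0.451 / 928.3 = 2429 m/s

2429 m/s


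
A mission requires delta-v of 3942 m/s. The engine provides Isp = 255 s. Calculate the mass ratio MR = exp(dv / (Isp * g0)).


Ve = 255 * 9.81 = 2501.55 m/s
MR = exp(3942 / 2501.55) = 4.835

4.835


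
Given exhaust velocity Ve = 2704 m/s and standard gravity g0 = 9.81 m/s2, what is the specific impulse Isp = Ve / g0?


Isp = Ve / g0 = 2704 / 9.81 = 275.6 s

275.6 s


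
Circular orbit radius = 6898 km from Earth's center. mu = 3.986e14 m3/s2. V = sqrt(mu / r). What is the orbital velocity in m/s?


V = sqrt(3.986e14 / 6898000) = 7602 m/s

7602 m/s


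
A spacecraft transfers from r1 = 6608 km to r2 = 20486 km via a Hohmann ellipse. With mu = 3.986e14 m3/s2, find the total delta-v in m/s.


V1 = sqrt(mu/r1) = 7766.65 m/s
dV1 = V1*(sqrt(2*r2/(r1+r2)) - 1) = 1784.17 m/s
V2 = sqrt(mu/r2) = 4411.03 m/s
dV2 = V2*(1 - sqrt(2*r1/(r1+r2))) = 1330.3 m/s
Total dV = 3114 m/s

3114 m/s


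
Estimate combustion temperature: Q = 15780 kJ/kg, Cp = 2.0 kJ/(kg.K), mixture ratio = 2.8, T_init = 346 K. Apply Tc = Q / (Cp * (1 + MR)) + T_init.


Tc = 15780 / (2.0 * (1 + 2.8)) + 346 = 2422 K

2422 K


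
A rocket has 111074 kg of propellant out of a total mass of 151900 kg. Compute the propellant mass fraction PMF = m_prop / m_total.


PMF = 111074 / 151900 = 0.731

0.731


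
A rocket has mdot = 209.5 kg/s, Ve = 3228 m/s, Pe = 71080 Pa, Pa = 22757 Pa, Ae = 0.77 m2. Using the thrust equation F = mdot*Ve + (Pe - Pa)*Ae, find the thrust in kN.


F = 209.5 * 3228 + (71080 - 22757) * 0.77 = 713475.0 N = 713.5 kN

713.5 kN


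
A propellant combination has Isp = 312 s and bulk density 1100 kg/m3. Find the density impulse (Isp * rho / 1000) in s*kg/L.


rho*Isp = 312 * 1100 / 1000 = 343 s*kg/L

343 s*kg/L


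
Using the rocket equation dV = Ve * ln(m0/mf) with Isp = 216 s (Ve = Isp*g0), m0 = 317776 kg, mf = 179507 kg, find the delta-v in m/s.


Ve = 216 * 9.81 = 2118.96 m/s
dV = 2118.96 * ln(317776/179507) = 1210 m/s

1210 m/s


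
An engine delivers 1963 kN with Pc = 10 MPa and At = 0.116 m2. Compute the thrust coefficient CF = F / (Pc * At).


CF = 1963000 / (10e6 * 0.116) = 1.69

1.69


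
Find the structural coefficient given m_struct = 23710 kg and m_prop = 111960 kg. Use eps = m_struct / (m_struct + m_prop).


eps = 23710 / (23710 + 111960) = 0.1748

0.1748


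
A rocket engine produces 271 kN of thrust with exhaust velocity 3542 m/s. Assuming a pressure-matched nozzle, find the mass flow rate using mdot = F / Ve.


mdot = F / Ve = 271000 / 3542 = 76.5 kg/s

76.5 kg/s


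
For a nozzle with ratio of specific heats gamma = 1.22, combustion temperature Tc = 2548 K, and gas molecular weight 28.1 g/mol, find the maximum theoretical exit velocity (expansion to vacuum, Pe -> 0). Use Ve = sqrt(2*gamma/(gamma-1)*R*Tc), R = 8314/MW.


R = 8314 / 28.1 = 295.87 J/(kg.K)
Ve = sqrt(2 * 1.22 / (1.22 - 1) * 295.87 * 2548) = 2892 m/s

2892 m/s


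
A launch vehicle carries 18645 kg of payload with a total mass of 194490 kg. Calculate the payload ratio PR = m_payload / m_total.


PR = 18645 / 194490 = 0.0959

0.0959


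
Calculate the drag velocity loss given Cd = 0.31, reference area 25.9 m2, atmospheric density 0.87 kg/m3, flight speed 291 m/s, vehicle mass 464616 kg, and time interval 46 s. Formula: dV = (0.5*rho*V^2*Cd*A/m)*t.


D = 0.5 * 0.87 * 291^2 * 0.31 * 25.9 = 295758.13 N
a = 295758.13 / 464616 = 0.6366 m/s2
dV = 0.6366 * 46 = 29.3 m/s

29.3 m/s


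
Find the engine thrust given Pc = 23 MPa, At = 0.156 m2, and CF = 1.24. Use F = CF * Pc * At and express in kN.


F = 1.24 * 23e6 * 0.156 = 4.4491e+06 N = 4449.1 kN

4449.1 kN


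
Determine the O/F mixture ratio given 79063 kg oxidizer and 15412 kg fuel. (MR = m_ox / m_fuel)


MR = 79063 / 15412 = 5.13

5.13


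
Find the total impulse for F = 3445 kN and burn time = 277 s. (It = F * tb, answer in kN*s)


It = 3445 * 277 = 954265 kN*s

954265 kN*s


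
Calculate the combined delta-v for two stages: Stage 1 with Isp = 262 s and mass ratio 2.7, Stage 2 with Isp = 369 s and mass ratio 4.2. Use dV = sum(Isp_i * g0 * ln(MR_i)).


dV1 = 262 * 9.81 * ln(2.7) = 2552.9 m/s
dV2 = 369 * 9.81 * ln(4.2) = 5194.8 m/s
Total dV = 2552.9 + 5194.8 = 7747.7 m/s ~ 7748 m/s

7748 m/s


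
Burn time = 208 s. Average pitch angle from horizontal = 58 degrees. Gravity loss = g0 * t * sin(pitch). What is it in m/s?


GL = 9.81 * 208 * sin(58 deg) = 1730 m/s

1730 m/s


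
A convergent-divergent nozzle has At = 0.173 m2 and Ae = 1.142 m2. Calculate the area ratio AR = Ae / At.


AR = 1.142 / 0.173 = 6.6

6.6


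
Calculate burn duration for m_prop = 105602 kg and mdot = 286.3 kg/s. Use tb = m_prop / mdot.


tb = 105602 / 286.3 = 368.9 s

368.9 s


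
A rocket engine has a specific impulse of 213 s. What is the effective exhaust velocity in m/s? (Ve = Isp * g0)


Ve = Isp * g0 = 213 * 9.81 = 2089.5 m/s

2089.5 m/s


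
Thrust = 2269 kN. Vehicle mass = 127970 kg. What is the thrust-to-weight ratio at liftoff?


TWR = 2269000 / (127970 * 9.81) = 1.81

1.81


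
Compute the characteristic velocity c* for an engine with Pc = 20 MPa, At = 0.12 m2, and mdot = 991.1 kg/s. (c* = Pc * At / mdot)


c* = 20e6 * 0.12 / 991.1 = 2422 m/s

2422 m/s


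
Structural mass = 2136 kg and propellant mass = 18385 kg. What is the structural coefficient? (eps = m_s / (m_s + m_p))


eps = 2136 / (2136 + 18385) = 0.1041

0.1041


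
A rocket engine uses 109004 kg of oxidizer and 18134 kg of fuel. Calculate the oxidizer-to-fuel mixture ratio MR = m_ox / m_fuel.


MR = 109004 / 18134 = 6.01

6.01


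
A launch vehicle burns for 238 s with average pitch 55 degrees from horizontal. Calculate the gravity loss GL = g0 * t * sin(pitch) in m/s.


GL = 9.81 * 238 * sin(55 deg) = 1913 m/s

1913 m/s


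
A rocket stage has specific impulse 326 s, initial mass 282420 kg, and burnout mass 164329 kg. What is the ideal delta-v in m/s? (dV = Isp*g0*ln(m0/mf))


Ve = 326 * 9.81 = 3198.06 m/s
dV = 3198.06 * ln(282420/164329) = 1732 m/s

1732 m/s


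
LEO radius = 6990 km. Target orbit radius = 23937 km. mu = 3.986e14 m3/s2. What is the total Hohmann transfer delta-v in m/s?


V1 = sqrt(mu/r1) = 7551.44 m/s
dV1 = V1*(sqrt(2*r2/(r1+r2)) - 1) = 1843.86 m/s
V2 = sqrt(mu/r2) = 4080.69 m/s
dV2 = V2*(1 - sqrt(2*r1/(r1+r2))) = 1337.11 m/s
Total dV = 3181 m/s

3181 m/s


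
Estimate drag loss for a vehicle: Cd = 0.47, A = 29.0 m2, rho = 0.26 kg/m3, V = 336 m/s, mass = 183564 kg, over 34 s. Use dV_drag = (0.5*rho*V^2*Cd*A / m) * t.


D = 0.5 * 0.26 * 336^2 * 0.47 * 29.0 = 200040.42 N
a = 200040.42 / 183564 = 1.0898 m/s2
dV = 1.0898 * 34 = 37.1 m/s

37.1 m/s


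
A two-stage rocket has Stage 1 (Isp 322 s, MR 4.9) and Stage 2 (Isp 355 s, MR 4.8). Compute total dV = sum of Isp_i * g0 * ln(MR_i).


dV1 = 322 * 9.81 * ln(4.9) = 5020.1 m/s
dV2 = 355 * 9.81 * ln(4.8) = 5462.8 m/s
Total dV = 5020.1 + 5462.8 = 10482.9 m/s ~ 10483 m/s

10483 m/s


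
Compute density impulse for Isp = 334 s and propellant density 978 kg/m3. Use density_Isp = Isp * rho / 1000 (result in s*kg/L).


rho*Isp = 334 * 978 / 1000 = 327 s*kg/L

327 s*kg/L


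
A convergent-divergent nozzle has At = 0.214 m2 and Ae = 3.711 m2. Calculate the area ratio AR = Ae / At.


AR = 3.711 / 0.214 = 17.3

17.3


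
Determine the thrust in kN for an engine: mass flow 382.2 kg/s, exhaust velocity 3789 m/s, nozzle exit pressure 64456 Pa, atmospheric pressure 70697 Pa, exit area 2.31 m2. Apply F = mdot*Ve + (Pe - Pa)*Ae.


F = 382.2 * 3789 + (64456 - 70697) * 2.31 = 1.4337e+06 N = 1433.7 kN

1433.7 kN


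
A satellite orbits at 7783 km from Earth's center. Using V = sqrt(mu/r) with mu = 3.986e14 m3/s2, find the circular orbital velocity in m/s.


V = sqrt(3.986e14 / 7783000) = 7156 m/s

7156 m/s


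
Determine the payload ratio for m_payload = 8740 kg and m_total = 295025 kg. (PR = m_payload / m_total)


PR = 8740 / 295025 = 0.0296

0.0296


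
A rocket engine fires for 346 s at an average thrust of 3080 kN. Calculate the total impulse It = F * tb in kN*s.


It = 3080 * 346 = 1065680 kN*s

1065680 kN*s


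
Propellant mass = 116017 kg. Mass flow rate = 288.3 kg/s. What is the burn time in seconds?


tb = 116017 / 288.3 = 402.4 s

402.4 s


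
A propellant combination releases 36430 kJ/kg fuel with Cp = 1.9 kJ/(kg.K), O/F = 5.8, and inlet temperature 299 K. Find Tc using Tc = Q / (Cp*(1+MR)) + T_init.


Tc = 36430 / (1.9 * (1 + 5.8)) + 299 = 3119 K

3119 K


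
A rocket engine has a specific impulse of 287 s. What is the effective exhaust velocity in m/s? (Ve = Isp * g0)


Ve = Isp * g0 = 287 * 9.81 = 2815.5 m/s

2815.5 m/s


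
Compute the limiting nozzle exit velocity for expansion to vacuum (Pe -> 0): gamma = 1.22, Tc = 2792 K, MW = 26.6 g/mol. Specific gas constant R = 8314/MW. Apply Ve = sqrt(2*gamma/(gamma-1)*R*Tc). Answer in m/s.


R = 8314 / 26.6 = 312.56 J/(kg.K)
Ve = sqrt(2 * 1.22 / (1.22 - 1) * 312.56 * 2792) = 3111 m/s

3111 m/s


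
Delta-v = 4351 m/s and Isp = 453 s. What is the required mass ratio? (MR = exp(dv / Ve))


Ve = 453 * 9.81 = 4443.93 m/s
MR = exp(4351 / 4443.93) = 2.662

2.662


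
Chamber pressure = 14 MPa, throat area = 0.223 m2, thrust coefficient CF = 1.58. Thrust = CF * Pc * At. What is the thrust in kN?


F = 1.58 * 14e6 * 0.223 = 4.9328e+06 N = 4932.8 kN

4932.8 kN


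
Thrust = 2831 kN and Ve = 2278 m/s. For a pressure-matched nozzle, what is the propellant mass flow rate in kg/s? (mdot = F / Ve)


mdot = F / Ve = 2831000 / 2278 = 1242.8 kg/s

1242.8 kg/s


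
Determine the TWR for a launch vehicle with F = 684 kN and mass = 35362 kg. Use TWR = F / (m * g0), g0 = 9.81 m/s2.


TWR = 684000 / (35362 * 9.81) = 1.97

1.97


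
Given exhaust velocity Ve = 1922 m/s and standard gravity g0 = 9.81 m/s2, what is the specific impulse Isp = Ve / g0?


Isp = Ve / g0 = 1922 / 9.81 = 195.9 s

195.9 s


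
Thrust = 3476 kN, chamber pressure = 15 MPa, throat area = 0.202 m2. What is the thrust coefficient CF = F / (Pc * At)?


CF = 3476000 / (15e6 * 0.202) = 1.15

1.15


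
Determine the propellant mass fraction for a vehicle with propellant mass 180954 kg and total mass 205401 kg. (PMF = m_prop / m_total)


PMF = 180954 / 205401 = 0.881

0.881


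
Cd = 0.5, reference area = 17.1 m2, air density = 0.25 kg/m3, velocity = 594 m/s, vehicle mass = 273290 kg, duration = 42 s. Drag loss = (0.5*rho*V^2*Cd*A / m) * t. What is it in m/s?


D = 0.5 * 0.25 * 594^2 * 0.5 * 17.1 = 377093.48 N
a = 377093.48 / 273290 = 1.3798 m/s2
dV = 1.3798 * 42 = 58.0 m/s

58.0 m/s


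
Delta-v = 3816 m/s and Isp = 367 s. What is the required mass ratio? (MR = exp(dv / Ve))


Ve = 367 * 9.81 = 3600.27 m/s
MR = exp(3816 / 3600.27) = 2.886

2.886


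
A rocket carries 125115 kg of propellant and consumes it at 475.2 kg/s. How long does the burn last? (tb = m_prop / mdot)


tb = 125115 / 475.2 = 263.3 s

263.3 s


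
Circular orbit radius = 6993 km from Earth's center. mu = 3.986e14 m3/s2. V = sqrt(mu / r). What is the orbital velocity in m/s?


V = sqrt(3.986e14 / 6993000) = 7550 m/s

7550 m/s


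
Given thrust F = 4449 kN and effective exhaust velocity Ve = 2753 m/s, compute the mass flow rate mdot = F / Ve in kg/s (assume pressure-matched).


mdot = F / Ve = 4449000 / 2753 = 1616.1 kg/s

1616.1 kg/s


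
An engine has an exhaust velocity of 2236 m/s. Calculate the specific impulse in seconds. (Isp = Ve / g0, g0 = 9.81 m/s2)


Isp = Ve / g0 = 2236 / 9.81 = 227.9 s

227.9 s


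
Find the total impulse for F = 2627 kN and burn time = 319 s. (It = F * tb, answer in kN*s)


It = 2627 * 319 = 838013 kN*s

838013 kN*s


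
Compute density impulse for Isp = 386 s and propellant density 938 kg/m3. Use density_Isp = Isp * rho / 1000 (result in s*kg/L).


rho*Isp = 386 * 938 / 1000 = 362 s*kg/L

362 s*kg/L


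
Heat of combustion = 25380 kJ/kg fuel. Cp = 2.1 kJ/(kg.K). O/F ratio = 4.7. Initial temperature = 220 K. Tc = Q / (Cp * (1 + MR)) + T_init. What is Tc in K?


Tc = 25380 / (2.1 * (1 + 4.7)) + 220 = 2340 K

2340 K


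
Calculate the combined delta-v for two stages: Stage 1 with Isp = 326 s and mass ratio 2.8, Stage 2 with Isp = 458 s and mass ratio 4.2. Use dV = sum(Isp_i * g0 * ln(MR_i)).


dV1 = 326 * 9.81 * ln(2.8) = 3292.8 m/s
dV2 = 458 * 9.81 * ln(4.2) = 6447.8 m/s
Total dV = 3292.8 + 6447.8 = 9740.6 m/s ~ 9741 m/s

9741 m/s


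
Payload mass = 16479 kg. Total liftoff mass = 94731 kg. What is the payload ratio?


PR = 16479 / 94731 = 0.174

0.174


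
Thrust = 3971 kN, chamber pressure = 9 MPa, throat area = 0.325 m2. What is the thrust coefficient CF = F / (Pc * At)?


CF = 3971000 / (9e6 * 0.325) = 1.36

1.36


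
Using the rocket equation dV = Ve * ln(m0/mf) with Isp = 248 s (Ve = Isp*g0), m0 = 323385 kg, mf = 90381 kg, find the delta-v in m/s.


Ve = 248 * 9.81 = 2432.88 m/s
dV = 2432.88 * ln(323385/90381) = 3101 m/s

3101 m/s


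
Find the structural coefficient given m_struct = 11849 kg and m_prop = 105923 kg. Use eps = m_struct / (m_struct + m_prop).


eps = 11849 / (11849 + 105923) = 0.1006

0.1006


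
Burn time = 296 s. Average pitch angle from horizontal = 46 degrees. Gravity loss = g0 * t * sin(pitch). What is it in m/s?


GL = 9.81 * 296 * sin(46 deg) = 2089 m/s

2089 m/s


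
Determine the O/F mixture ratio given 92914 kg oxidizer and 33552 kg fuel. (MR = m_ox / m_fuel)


MR = 92914 / 33552 = 2.77

2.77


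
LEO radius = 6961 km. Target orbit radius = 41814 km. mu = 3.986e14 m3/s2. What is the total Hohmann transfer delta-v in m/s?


V1 = sqrt(mu/r1) = 7567.16 m/s
dV1 = V1*(sqrt(2*r2/(r1+r2)) - 1) = 2341.39 m/s
V2 = sqrt(mu/r2) = 3087.51 m/s
dV2 = V2*(1 - sqrt(2*r1/(r1+r2))) = 1437.98 m/s
Total dV = 3779 m/s

3779 m/s


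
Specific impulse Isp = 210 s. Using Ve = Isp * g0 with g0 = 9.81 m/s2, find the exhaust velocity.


Ve = Isp * g0 = 210 * 9.81 = 2060.1 m/s

2060.1 m/s


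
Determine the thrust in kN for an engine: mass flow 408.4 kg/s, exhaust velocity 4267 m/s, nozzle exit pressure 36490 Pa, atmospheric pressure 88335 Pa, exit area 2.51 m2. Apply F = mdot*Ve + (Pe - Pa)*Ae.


F = 408.4 * 4267 + (36490 - 88335) * 2.51 = 1.6125e+06 N = 1612.5 kN

1612.5 kN


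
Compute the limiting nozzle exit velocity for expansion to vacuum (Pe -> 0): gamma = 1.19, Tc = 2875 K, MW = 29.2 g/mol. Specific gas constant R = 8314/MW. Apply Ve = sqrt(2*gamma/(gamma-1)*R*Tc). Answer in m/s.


R = 8314 / 29.2 = 284.73 J/(kg.K)
Ve = sqrt(2 * 1.19 / (1.19 - 1) * 284.73 * 2875) = 3202 m/s

3202 m/s


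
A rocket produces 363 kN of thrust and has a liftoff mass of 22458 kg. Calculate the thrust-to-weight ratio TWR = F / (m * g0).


TWR = 363000 / (22458 * 9.81) = 1.65

1.65


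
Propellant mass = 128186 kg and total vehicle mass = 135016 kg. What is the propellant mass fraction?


PMF = 128186 / 135016 = 0.949

0.949


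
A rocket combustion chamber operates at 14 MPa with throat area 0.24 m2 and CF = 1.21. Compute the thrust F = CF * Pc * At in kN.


F = 1.21 * 14e6 * 0.24 = 4.0656e+06 N = 4065.6 kN

4065.6 kN


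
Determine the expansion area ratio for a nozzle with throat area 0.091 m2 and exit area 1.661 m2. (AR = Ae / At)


AR = 1.661 / 0.091 = 18.3

18.3


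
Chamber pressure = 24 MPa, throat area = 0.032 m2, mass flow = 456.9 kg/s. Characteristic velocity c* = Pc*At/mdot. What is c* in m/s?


c* = 24e6 * 0.032 / 456.9 = 1681 m/s

1681 m/s


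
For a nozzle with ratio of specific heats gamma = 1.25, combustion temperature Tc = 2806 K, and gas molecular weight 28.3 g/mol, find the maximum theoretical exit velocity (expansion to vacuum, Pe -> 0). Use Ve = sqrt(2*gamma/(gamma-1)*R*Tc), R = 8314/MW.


R = 8314 / 28.3 = 293.78 J/(kg.K)
Ve = sqrt(2 * 1.25 / (1.25 - 1) * 293.78 * 2806) = 2871 m/s

2871 m/s


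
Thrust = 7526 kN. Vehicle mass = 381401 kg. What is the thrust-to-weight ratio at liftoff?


TWR = 7526000 / (381401 * 9.81) = 2.01

2.01


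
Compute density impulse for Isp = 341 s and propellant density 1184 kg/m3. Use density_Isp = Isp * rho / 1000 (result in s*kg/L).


rho*Isp = 341 * 1184 / 1000 = 404 s*kg/L

404 s*kg/L


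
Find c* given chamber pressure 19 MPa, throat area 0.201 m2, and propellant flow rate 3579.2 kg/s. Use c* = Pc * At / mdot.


c* = 19e6 * 0.201 / 3579.2 = 1067 m/s

1067 m/s


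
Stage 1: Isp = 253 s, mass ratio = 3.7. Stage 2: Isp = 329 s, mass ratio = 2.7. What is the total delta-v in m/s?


dV1 = 253 * 9.81 * ln(3.7) = 3247.2 m/s
dV2 = 329 * 9.81 * ln(2.7) = 3205.7 m/s
Total dV = 3247.2 + 3205.7 = 6452.9 m/s ~ 6453 m/s

6453 m/s


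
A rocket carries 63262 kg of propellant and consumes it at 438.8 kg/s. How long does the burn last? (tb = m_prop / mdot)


tb = 63262 / 438.8 = 144.2 s

144.2 s


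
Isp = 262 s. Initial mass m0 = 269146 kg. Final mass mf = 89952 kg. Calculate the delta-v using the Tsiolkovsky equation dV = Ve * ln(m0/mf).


Ve = 262 * 9.81 = 2570.22 m/s
dV = 2570.22 * ln(269146/89952) = 2817 m/s

2817 m/s


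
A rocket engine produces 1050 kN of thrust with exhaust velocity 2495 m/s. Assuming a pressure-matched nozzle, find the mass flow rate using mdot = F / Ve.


mdot = F / Ve = 1050000 / 2495 = 420.8 kg/s

420.8 kg/s


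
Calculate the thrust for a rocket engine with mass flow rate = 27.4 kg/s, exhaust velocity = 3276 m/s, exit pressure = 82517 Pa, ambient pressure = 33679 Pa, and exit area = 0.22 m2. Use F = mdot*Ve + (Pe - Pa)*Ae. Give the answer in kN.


F = 27.4 * 3276 + (82517 - 33679) * 0.22 = 100507.0 N = 100.5 kN

100.5 kN


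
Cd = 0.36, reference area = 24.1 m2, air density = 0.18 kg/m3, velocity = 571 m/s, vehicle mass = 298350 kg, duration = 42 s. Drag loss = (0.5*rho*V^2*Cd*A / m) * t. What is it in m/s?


D = 0.5 * 0.18 * 571^2 * 0.36 * 24.1 = 254585.85 N
a = 254585.85 / 298350 = 0.8533 m/s2
dV = 0.8533 * 42 = 35.8 m/s

35.8 m/s


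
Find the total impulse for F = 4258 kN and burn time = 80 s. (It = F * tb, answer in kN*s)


It = 4258 * 80 = 340640 kN*s

340640 kN*s


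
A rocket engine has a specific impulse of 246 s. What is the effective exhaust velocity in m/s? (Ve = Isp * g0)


Ve = Isp * g0 = 246 * 9.81 = 2413.3 m/s

2413.3 m/s


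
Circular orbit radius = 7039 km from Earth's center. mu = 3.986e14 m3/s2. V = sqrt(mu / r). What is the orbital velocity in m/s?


V = sqrt(3.986e14 / 7039000) = 7525 m/s

7525 m/s


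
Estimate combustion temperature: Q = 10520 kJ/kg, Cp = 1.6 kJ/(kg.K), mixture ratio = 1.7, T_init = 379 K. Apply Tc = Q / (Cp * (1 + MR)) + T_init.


Tc = 10520 / (1.6 * (1 + 1.7)) + 379 = 2814 K

2814 K


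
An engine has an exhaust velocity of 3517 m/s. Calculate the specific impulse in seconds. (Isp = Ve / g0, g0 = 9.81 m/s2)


Isp = Ve / g0 = 3517 / 9.81 = 358.5 s

358.5 s


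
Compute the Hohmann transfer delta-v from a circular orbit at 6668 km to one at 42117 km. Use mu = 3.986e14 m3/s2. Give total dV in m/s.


V1 = sqrt(mu/r1) = 7731.63 m/s
dV1 = V1*(sqrt(2*r2/(r1+r2)) - 1) = 2427.85 m/s
V2 = sqrt(mu/r2) = 3076.38 m/s
dV2 = V2*(1 - sqrt(2*r1/(r1+r2))) = 1467.92 m/s
Total dV = 3896 m/s

3896 m/s
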